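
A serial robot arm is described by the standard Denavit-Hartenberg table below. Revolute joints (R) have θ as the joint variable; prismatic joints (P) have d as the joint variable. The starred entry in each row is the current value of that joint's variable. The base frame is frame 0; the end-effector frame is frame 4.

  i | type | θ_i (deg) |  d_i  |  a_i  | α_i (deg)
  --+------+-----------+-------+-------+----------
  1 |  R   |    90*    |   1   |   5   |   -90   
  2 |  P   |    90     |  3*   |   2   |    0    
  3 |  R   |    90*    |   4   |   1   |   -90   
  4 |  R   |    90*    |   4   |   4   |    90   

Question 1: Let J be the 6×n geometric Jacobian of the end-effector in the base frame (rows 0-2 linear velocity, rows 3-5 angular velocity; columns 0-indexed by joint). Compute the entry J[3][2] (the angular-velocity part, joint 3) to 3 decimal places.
axis z_2 = (-1.0000,0.0000,0.0000); lever o_n−o_2 = (0.0000,-1.0000,4.0000)
cross product → J_v[:, 2] = (0.0000,4.0000,1.0000)
J_ω[:, 2] = z_2
entry J[3][2] = -1.0000

-1.000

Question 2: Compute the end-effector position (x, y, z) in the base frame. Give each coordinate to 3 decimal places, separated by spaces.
-3.000 4.000 3.000

after link 1: o_1 = (0.0000, 5.0000, 1.0000)
after link 2: o_2 = (-3.0000, 5.0000, -1.0000)
after link 3: o_3 = (-7.0000, 4.0000, -1.0000)
after link 4: o_4 = (-3.0000, 4.0000, 3.0000)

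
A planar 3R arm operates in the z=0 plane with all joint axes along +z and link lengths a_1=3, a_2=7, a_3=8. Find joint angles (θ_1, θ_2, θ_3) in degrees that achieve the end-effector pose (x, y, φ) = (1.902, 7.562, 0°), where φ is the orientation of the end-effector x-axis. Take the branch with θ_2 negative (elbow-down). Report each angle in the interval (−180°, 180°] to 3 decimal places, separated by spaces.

wrist centre = target − a_3·(cos φ, sin φ) = (-6.0980, 7.5620)
cos θ_2 = (94.3694−3²−7²)/(2·3·7) = 0.8659; θ_2 = -30.0099° (elbow-down)
β = atan2(7.5620,-6.0980) = 128.8827°; ψ = atan2(-3.5010,9.0616) = -21.1246°
θ_1 = β − ψ = 150.0073°
θ_3 = φ − θ_1 − θ_2 = -119.9975° (wrapped to (-180°,180°])

150.007 -30.010 -119.997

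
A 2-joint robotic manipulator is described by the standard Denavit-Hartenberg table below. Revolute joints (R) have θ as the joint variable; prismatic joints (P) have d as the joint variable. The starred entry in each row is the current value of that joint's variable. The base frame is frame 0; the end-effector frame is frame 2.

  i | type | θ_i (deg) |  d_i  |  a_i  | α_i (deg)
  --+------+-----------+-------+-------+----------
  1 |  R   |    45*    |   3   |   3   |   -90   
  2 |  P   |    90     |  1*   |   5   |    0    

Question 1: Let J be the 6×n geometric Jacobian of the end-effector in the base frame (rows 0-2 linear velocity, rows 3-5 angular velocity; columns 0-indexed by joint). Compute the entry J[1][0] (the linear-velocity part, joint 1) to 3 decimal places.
1.414

axis z_0 = ẑ; lever o_n−o_0 = (1.4142,2.8284,-2.0000)
cross product → J_v[:, 0] = (-2.8284,1.4142,0.0000)
J_ω[:, 0] = z_0
entry J[1][0] = 1.4142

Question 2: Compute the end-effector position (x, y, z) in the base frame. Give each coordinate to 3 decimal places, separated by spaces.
1.414 2.828 -2.000

after link 1: o_1 = (2.1213, 2.1213, 3.0000)
after link 2: o_2 = (1.4142, 2.8284, -2.0000)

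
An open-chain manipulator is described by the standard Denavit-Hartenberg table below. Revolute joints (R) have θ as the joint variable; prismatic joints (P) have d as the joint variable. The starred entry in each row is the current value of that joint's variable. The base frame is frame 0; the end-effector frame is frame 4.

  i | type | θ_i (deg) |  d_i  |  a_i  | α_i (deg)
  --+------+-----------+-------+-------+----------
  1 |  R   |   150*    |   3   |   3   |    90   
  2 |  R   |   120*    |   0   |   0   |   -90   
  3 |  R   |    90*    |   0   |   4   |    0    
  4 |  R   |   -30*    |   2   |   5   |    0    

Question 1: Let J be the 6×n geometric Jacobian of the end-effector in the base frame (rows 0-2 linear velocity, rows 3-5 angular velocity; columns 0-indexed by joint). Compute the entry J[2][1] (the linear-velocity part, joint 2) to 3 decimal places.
axis z_1 = (0.5000,0.8660,0.0000); lever o_n−o_1 = (-1.5825,-8.7051,1.1651)
cross product → J_v[:, 1] = (1.0090,-0.5825,-2.9821)
J_ω[:, 1] = z_1
entry J[2][1] = -2.9821

-2.982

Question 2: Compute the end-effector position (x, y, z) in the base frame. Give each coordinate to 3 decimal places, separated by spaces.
-4.181 -7.205 4.165

after link 1: o_1 = (-2.5981, 1.5000, 3.0000)
after link 2: o_2 = (-2.5981, 1.5000, 3.0000)
after link 3: o_3 = (-4.5981, -1.9641, 3.0000)
after link 4: o_4 = (-4.1806, -7.2051, 4.1651)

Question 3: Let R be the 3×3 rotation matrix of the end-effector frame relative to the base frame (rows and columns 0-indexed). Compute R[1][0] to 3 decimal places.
End-effector x-axis (col 0 of R) = (-0.2165,-0.8750,0.4330)
R[1][0] = -0.8750

-0.875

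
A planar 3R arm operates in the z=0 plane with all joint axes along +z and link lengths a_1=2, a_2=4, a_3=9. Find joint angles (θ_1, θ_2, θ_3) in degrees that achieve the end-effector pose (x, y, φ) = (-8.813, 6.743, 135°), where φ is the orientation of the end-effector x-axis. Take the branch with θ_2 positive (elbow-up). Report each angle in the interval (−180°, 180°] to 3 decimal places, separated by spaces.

44.974 150.015 -59.989

wrist centre = target − a_3·(cos φ, sin φ) = (-2.4490, 0.3790)
cos θ_2 = (6.1415−2²−4²)/(2·2·4) = -0.8662; θ_2 = 150.0153° (elbow-up)
β = atan2(0.3790,-2.4490) = 171.2021°; ψ = atan2(1.9991,-1.4646) = 126.2286°
θ_1 = β − ψ = 44.9735°
θ_3 = φ − θ_1 − θ_2 = -59.9888° (wrapped to (-180°,180°])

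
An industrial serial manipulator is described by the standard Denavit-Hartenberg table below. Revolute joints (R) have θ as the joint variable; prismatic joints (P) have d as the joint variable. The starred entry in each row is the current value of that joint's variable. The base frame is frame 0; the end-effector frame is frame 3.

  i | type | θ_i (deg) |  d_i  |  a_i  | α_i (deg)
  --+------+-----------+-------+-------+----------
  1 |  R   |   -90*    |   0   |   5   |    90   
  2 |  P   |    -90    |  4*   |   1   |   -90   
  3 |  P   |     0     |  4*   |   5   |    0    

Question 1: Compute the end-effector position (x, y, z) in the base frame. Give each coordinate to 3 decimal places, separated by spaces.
after link 1: o_1 = (0.0000, -5.0000, 0.0000)
after link 2: o_2 = (-4.0000, -5.0000, -1.0000)
after link 3: o_3 = (-4.0000, -9.0000, -6.0000)

-4.000 -9.000 -6.000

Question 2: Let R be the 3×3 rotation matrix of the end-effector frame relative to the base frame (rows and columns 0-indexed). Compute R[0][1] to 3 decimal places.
1.000

End-effector y-axis (col 1 of R) = (1.0000,0.0000,-0.0000)
R[0][1] = 1.0000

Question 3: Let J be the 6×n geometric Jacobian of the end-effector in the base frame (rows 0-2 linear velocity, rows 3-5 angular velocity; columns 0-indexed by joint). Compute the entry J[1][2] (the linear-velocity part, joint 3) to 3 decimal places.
prismatic axis z_2 = (0.0000,-1.0000,0.0000)
J_v[:, 2] = z_2; J_ω[:, 2] = (0,0,0)
entry J[1][2] = -1.0000

-1.000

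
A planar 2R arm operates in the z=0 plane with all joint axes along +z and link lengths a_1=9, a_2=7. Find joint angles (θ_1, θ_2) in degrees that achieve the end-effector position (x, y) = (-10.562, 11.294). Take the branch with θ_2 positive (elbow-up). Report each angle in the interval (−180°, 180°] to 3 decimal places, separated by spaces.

119.997 30.008

cos θ_2 = (239.1103−9²−7²)/(2·9·7) = 0.8660; θ_2 = 30.0081° (elbow-up)
β = atan2(11.2940,-10.5620) = 133.0818°; ψ = atan2(3.5009,15.0617) = 13.0852°
θ_1 = β − ψ = 119.9966°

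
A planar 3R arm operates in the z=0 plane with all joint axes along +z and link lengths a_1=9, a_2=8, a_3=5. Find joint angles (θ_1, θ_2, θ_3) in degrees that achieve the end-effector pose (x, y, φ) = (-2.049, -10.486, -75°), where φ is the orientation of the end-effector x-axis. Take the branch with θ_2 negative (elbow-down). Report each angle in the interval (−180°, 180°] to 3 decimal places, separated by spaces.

-61.166 -135.003 121.169

wrist centre = target − a_3·(cos φ, sin φ) = (-3.3431, -5.6564)
cos θ_2 = (43.1708−9²−8²)/(2·9·8) = -0.7071; θ_2 = -135.0033° (elbow-down)
β = atan2(-5.6564,-3.3431) = -120.5844°; ψ = atan2(-5.6565,3.3428) = -59.4183°
θ_1 = β − ψ = -61.1661°
θ_3 = φ − θ_1 − θ_2 = 121.1694° (wrapped to (-180°,180°])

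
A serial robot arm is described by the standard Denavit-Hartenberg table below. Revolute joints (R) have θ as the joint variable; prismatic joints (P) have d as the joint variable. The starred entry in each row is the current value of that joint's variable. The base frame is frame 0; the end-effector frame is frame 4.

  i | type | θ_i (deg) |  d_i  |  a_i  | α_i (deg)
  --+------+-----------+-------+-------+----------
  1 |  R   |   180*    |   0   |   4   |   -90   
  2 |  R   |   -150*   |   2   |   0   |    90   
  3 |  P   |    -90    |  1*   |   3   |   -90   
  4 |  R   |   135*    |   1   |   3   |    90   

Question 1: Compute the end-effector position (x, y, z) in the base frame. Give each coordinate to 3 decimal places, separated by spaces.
-3.695 -1.121 1.471

after link 1: o_1 = (-4.0000, 0.0000, 0.0000)
after link 2: o_2 = (-4.0000, -2.0000, 0.0000)
after link 3: o_3 = (-3.5000, 1.0000, -0.8660)
after link 4: o_4 = (-3.6946, -1.1213, 1.4711)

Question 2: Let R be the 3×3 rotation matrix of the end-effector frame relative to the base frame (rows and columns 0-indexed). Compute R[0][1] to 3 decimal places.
End-effector y-axis (col 1 of R) = (0.8660,-0.0000,0.5000)
R[0][1] = 0.8660

0.866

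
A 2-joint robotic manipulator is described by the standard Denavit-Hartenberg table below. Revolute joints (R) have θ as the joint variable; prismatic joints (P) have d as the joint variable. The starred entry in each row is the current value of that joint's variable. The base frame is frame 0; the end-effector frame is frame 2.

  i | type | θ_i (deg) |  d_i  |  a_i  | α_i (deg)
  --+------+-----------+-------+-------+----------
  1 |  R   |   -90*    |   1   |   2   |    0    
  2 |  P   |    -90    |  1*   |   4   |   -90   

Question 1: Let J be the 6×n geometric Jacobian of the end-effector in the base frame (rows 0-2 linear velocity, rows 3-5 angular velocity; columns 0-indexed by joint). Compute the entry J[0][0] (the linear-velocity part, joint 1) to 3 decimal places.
axis z_0 = ẑ; lever o_n−o_0 = (-4.0000,-2.0000,2.0000)
cross product → J_v[:, 0] = (2.0000,-4.0000,0.0000)
J_ω[:, 0] = z_0
entry J[0][0] = 2.0000

2.000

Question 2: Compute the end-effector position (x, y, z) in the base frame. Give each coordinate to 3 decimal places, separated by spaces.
-4.000 -2.000 2.000

after link 1: o_1 = (0.0000, -2.0000, 1.0000)
after link 2: o_2 = (-4.0000, -2.0000, 2.0000)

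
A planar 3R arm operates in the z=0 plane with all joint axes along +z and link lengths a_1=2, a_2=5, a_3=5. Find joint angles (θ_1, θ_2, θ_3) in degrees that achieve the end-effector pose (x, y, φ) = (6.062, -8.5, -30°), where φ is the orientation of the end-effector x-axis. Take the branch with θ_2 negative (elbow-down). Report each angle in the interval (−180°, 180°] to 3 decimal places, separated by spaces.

wrist centre = target − a_3·(cos φ, sin φ) = (1.7319, -6.0000)
cos θ_2 = (38.9994−2²−5²)/(2·2·5) = 0.5000; θ_2 = -60.0020° (elbow-down)
β = atan2(-6.0000,1.7319) = -73.8995°; ψ = atan2(-4.3302,4.4998) = -43.8995°
θ_1 = β − ψ = -30.0000°
θ_3 = φ − θ_1 − θ_2 = 60.0020° (wrapped to (-180°,180°])

-30.000 -60.002 60.002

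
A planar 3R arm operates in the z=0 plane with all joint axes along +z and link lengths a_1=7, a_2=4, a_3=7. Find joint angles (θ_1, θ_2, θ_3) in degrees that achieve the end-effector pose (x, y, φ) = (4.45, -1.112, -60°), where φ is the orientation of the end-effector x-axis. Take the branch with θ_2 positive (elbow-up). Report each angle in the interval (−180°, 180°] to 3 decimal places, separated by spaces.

44.997 134.993 120.010

wrist centre = target − a_3·(cos φ, sin φ) = (0.9500, 4.9502)
cos θ_2 = (25.4068−7²−4²)/(2·7·4) = -0.7070; θ_2 = 134.9931° (elbow-up)
β = atan2(4.9502,0.9500) = 79.1363°; ψ = atan2(2.8288,4.1719) = 34.1392°
θ_1 = β − ψ = 44.9971°
θ_3 = φ − θ_1 − θ_2 = 120.0098° (wrapped to (-180°,180°])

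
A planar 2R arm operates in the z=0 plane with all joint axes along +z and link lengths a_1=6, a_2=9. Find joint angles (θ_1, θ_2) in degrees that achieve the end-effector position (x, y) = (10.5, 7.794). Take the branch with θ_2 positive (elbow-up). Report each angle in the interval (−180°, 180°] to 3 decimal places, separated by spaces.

-0.002 60.002

cos θ_2 = (170.9964−6²−9²)/(2·6·9) = 0.5000; θ_2 = 60.0022° (elbow-up)
β = atan2(7.7940,10.5000) = 36.5860°; ψ = atan2(7.7944,10.4997) = 36.5882°
θ_1 = β − ψ = -0.0022°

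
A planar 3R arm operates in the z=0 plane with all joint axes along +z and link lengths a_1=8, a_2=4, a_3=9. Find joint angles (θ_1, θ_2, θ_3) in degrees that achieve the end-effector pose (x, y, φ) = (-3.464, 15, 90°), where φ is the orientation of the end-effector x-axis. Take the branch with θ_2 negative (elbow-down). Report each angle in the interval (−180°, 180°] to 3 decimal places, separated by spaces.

wrist centre = target − a_3·(cos φ, sin φ) = (-3.4640, 6.0000)
cos θ_2 = (47.9993−8²−4²)/(2·8·4) = -0.5000; θ_2 = -120.0007° (elbow-down)
β = atan2(6.0000,-3.4640) = 119.9993°; ψ = atan2(-3.4641,6.0000) = -30.0000°
θ_1 = β − ψ = 149.9993°
θ_3 = φ − θ_1 − θ_2 = 60.0015° (wrapped to (-180°,180°])

149.999 -120.001 60.001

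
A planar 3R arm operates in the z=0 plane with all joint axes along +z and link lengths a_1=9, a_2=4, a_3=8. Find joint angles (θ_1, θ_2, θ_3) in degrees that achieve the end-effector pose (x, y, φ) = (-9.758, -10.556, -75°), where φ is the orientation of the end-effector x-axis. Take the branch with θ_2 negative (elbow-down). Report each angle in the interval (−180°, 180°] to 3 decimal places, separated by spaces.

-153.104 -44.996 123.100

wrist centre = target − a_3·(cos φ, sin φ) = (-11.8286, -2.8286)
cos θ_2 = (147.9156−9²−4²)/(2·9·4) = 0.7072; θ_2 = -44.9956° (elbow-down)
β = atan2(-2.8286,-11.8286) = -166.5513°; ψ = atan2(-2.8282,11.8286) = -13.4469°
θ_1 = β − ψ = -153.1044°
θ_3 = φ − θ_1 − θ_2 = 123.1000° (wrapped to (-180°,180°])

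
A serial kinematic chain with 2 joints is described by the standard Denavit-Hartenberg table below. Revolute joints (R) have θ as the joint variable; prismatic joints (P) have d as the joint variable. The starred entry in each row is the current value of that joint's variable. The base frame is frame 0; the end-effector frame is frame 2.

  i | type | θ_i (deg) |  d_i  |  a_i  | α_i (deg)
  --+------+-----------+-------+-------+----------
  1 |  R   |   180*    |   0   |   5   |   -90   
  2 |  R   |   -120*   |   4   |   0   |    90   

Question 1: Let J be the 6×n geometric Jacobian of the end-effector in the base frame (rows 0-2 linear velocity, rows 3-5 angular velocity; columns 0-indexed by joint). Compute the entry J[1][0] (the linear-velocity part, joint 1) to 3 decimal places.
-5.000

axis z_0 = ẑ; lever o_n−o_0 = (-5.0000,-4.0000,0.0000)
cross product → J_v[:, 0] = (4.0000,-5.0000,0.0000)
J_ω[:, 0] = z_0
entry J[1][0] = -5.0000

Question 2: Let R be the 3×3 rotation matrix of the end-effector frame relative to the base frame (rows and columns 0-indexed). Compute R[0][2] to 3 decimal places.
0.866

End-effector z-axis (col 2 of R) = (0.8660,-0.0000,-0.5000)
R[0][2] = 0.8660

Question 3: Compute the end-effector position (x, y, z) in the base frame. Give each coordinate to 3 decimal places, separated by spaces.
after link 1: o_1 = (-5.0000, 0.0000, 0.0000)
after link 2: o_2 = (-5.0000, -4.0000, 0.0000)

-5.000 -4.000 0.000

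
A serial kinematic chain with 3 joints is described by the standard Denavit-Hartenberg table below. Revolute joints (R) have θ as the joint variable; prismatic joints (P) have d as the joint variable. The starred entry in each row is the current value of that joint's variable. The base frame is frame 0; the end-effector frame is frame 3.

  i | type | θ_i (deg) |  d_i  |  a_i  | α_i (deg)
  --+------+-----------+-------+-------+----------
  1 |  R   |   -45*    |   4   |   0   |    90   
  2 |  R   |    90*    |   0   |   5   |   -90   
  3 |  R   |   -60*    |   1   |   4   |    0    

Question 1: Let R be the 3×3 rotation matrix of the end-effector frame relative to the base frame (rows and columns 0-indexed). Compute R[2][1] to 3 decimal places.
0.866

End-effector y-axis (col 1 of R) = (0.3536,0.3536,0.8660)
R[2][1] = 0.8660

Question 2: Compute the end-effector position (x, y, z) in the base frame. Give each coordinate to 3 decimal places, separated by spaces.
after link 1: o_1 = (0.0000, 0.0000, 4.0000)
after link 2: o_2 = (0.0000, 0.0000, 9.0000)
after link 3: o_3 = (-3.1566, -1.7424, 11.0000)

-3.157 -1.742 11.000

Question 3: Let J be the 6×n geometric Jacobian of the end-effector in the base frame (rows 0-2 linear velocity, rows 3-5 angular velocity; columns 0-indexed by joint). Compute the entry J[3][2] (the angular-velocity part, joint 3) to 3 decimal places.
-0.707

axis z_2 = (-0.7071,0.7071,0.0000); lever o_n−o_2 = (-3.1566,-1.7424,2.0000)
cross product → J_v[:, 2] = (1.4142,1.4142,3.4641)
J_ω[:, 2] = z_2
entry J[3][2] = -0.7071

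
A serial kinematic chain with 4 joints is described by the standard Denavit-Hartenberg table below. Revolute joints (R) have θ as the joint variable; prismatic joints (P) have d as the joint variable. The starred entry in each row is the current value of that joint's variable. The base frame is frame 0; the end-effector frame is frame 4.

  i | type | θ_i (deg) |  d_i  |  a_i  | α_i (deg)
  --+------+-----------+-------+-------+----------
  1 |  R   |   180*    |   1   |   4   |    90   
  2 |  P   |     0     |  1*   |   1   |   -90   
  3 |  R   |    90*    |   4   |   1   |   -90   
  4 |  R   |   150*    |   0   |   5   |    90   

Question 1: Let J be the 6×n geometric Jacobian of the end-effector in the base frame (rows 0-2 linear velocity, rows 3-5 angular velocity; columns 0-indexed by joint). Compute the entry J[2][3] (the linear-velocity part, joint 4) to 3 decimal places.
4.330

axis z_3 = (1.0000,-0.0000,0.0000); lever o_n−o_3 = (0.0000,4.3301,-2.5000)
cross product → J_v[:, 3] = (0.0000,2.5000,4.3301)
J_ω[:, 3] = z_3
entry J[2][3] = 4.3301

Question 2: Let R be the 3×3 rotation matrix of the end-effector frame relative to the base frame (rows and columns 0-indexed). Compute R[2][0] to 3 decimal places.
End-effector x-axis (col 0 of R) = (0.0000,0.8660,-0.5000)
R[2][0] = -0.5000

-0.500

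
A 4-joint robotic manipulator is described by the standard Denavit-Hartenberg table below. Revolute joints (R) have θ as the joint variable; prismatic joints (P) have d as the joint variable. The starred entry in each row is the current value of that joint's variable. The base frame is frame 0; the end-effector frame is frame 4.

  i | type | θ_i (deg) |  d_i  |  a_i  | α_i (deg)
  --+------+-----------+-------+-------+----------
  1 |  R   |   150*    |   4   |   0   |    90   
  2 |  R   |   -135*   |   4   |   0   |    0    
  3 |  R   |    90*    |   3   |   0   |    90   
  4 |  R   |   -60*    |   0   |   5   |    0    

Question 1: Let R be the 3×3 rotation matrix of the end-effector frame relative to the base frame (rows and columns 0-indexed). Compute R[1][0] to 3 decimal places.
-0.573

End-effector x-axis (col 0 of R) = (-0.7392,-0.5732,-0.3536)
R[1][0] = -0.5732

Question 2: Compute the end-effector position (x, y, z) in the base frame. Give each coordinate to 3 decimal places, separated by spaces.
-0.196 3.196 2.232

after link 1: o_1 = (0.0000, 0.0000, 4.0000)
after link 2: o_2 = (2.0000, 3.4641, 4.0000)
after link 3: o_3 = (3.5000, 6.0622, 4.0000)
after link 4: o_4 = (-0.1960, 3.1961, 2.2322)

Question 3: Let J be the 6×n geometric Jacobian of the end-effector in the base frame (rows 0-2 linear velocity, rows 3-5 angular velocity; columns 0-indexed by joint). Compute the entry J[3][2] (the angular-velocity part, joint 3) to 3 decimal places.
0.500

axis z_2 = (0.5000,0.8660,0.0000); lever o_n−o_2 = (-2.1960,-0.2680,-1.7678)
cross product → J_v[:, 2] = (-1.5309,0.8839,1.7678)
J_ω[:, 2] = z_2
entry J[3][2] = 0.5000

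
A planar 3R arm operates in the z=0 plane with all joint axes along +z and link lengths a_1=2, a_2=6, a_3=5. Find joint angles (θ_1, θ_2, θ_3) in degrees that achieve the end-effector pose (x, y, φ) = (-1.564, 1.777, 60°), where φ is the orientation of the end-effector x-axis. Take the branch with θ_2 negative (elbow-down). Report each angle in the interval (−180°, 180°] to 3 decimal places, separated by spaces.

-30.022 -134.983 -134.996

wrist centre = target − a_3·(cos φ, sin φ) = (-4.0640, -2.5531)
cos θ_2 = (23.0346−2²−6²)/(2·2·6) = -0.7069; θ_2 = -134.9827° (elbow-down)
β = atan2(-2.5531,-4.0640) = -147.8617°; ψ = atan2(-4.2439,-2.2414) = -117.8401°
θ_1 = β − ψ = -30.0216°
θ_3 = φ − θ_1 − θ_2 = -134.9956° (wrapped to (-180°,180°])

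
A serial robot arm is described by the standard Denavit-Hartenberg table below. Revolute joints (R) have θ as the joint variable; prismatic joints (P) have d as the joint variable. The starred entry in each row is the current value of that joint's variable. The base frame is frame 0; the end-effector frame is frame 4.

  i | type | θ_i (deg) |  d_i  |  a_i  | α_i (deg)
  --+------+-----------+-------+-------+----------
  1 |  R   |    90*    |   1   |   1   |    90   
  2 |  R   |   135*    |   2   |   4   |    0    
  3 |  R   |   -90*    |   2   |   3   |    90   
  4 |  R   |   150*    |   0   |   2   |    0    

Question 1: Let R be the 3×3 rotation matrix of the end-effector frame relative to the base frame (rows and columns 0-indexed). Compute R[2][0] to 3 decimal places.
End-effector x-axis (col 0 of R) = (0.5000,-0.6124,-0.6124)
R[2][0] = -0.6124

-0.612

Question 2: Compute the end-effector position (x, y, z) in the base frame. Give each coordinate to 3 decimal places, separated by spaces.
after link 1: o_1 = (0.0000, 1.0000, 1.0000)
after link 2: o_2 = (2.0000, -1.8284, 3.8284)
after link 3: o_3 = (4.0000, 0.2929, 5.9497)
after link 4: o_4 = (5.0000, -0.9319, 4.7250)

5.000 -0.932 4.725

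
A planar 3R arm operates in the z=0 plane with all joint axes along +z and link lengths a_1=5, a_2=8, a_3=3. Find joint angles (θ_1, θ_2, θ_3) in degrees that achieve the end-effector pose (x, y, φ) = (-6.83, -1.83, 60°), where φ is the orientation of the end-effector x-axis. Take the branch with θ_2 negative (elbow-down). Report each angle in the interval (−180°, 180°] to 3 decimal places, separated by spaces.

-94.009 -90.002 -115.988

wrist centre = target − a_3·(cos φ, sin φ) = (-8.3300, -4.4281)
cos θ_2 = (88.9968−5²−8²)/(2·5·8) = -0.0000; θ_2 = -90.0023° (elbow-down)
β = atan2(-4.4281,-8.3300) = -152.0057°; ψ = atan2(-8.0000,4.9997) = -57.9963°
θ_1 = β − ψ = -94.0094°
θ_3 = φ − θ_1 − θ_2 = -115.9883° (wrapped to (-180°,180°])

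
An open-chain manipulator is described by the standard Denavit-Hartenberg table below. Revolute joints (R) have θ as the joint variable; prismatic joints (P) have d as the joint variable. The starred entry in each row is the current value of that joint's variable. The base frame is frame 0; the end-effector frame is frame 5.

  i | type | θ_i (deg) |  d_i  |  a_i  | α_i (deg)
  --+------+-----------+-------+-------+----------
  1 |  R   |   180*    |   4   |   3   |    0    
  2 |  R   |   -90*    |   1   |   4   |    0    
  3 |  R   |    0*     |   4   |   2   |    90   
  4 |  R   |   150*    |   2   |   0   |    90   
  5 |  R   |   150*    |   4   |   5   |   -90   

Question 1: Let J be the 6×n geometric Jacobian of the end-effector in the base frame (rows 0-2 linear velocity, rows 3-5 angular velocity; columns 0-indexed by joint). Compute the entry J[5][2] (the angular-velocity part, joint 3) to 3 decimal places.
axis z_2 = (0.0000,0.0000,1.0000); lever o_n−o_2 = (4.5000,7.7500,5.2990)
cross product → J_v[:, 2] = (-7.7500,4.5000,0.0000)
J_ω[:, 2] = z_2
entry J[5][2] = 1.0000

1.000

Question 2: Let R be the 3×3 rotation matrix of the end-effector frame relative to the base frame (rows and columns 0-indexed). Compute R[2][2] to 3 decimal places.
End-effector z-axis (col 2 of R) = (-0.8660,0.4330,-0.2500)
R[2][2] = -0.2500

-0.250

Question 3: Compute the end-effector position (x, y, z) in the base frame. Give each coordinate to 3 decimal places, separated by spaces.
1.500 11.750 10.299

after link 1: o_1 = (-3.0000, 0.0000, 4.0000)
after link 2: o_2 = (-3.0000, 4.0000, 5.0000)
after link 3: o_3 = (-3.0000, 6.0000, 9.0000)
after link 4: o_4 = (-1.0000, 6.0000, 9.0000)
after link 5: o_5 = (1.5000, 11.7500, 10.2990)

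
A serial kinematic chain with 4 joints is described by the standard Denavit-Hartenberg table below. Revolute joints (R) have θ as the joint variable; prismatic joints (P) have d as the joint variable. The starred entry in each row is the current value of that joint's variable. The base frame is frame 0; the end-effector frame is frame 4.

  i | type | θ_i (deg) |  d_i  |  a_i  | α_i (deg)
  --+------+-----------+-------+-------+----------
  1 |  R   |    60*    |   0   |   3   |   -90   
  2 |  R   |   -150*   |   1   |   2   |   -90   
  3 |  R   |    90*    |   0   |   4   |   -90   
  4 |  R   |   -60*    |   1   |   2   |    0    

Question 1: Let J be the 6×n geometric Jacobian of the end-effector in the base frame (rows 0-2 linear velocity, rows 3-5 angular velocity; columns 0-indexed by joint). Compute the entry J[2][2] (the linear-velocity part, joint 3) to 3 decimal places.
axis z_2 = (0.2500,0.4330,0.8660); lever o_n−o_2 = (5.1962,-1.0000,1.0000)
cross product → J_v[:, 2] = (1.2990,4.2500,-2.5000)
J_ω[:, 2] = z_2
entry J[2][2] = -2.5000

-2.500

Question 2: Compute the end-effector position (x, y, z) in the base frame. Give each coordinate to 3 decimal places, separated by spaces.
4.964 0.598 2.000

after link 1: o_1 = (1.5000, 2.5981, 0.0000)
after link 2: o_2 = (-0.2321, 1.5981, 1.0000)
after link 3: o_3 = (3.2321, -0.4019, 1.0000)
after link 4: o_4 = (4.9641, 0.5981, 2.0000)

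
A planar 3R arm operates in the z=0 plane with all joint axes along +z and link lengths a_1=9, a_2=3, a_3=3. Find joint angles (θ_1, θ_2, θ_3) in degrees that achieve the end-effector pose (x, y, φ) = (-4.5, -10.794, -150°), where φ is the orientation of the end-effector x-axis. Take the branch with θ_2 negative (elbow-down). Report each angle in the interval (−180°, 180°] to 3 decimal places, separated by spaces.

-83.130 -90.005 23.134

wrist centre = target − a_3·(cos φ, sin φ) = (-1.9019, -9.2940)
cos θ_2 = (89.9958−9²−3²)/(2·9·3) = -0.0001; θ_2 = -90.0045° (elbow-down)
β = atan2(-9.2940,-1.9019) = -101.5653°; ψ = atan2(-3.0000,8.9998) = -18.4354°
θ_1 = β − ψ = -83.1299°
θ_3 = φ − θ_1 − θ_2 = 23.1344° (wrapped to (-180°,180°])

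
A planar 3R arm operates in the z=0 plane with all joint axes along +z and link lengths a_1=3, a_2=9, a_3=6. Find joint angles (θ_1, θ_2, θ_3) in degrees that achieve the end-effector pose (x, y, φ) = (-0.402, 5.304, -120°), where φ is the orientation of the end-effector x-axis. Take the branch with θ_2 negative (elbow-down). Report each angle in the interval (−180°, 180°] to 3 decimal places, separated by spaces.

wrist centre = target − a_3·(cos φ, sin φ) = (2.5980, 10.5002)
cos θ_2 = (117.0028−3²−9²)/(2·3·9) = 0.5001; θ_2 = -59.9966° (elbow-down)
β = atan2(10.5002,2.5980) = 76.1027°; ψ = atan2(-7.7940,7.5005) = -46.0993°
θ_1 = β − ψ = 122.2020°
θ_3 = φ − θ_1 − θ_2 = 177.7945° (wrapped to (-180°,180°])

122.202 -59.997 177.795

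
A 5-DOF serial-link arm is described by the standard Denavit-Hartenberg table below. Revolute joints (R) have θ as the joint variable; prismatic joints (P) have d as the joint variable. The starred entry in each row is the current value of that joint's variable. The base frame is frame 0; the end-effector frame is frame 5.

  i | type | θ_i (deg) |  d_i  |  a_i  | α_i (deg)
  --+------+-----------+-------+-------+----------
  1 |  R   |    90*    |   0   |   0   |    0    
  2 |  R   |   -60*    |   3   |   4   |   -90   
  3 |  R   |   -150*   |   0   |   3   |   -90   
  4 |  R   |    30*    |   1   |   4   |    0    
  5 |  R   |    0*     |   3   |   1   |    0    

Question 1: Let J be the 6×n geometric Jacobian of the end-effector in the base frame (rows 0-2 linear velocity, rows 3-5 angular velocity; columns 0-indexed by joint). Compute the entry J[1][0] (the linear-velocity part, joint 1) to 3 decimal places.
0.949

axis z_0 = ẑ; lever o_n−o_0 = (0.9486,-2.3391,10.1292)
cross product → J_v[:, 0] = (2.3391,0.9486,-0.0000)
J_ω[:, 0] = z_0
entry J[1][0] = 0.9486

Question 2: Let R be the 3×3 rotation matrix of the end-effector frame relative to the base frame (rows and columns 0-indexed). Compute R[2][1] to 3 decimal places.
End-effector y-axis (col 1 of R) = (0.8080,-0.5335,-0.2500)
R[2][1] = -0.2500

-0.250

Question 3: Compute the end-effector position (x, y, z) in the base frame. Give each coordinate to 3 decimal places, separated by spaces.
0.949 -2.339 10.129

after link 1: o_1 = (0.0000, 0.0000, 0.0000)
after link 2: o_2 = (3.4641, 2.0000, 3.0000)
after link 3: o_3 = (1.2141, 0.7010, 4.5000)
after link 4: o_4 = (0.0490, -2.2811, 7.0981)
after link 5: o_5 = (0.9486, -2.3391, 10.1292)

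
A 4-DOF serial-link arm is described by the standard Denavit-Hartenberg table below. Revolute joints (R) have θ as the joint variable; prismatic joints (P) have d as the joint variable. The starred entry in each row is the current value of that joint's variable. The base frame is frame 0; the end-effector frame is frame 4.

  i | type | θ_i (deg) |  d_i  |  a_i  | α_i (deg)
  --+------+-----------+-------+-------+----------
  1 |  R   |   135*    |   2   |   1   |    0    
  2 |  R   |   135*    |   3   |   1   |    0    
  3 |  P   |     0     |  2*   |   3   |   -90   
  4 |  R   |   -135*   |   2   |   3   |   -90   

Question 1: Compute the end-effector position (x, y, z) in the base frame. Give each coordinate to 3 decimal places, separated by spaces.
after link 1: o_1 = (-0.7071, 0.7071, 2.0000)
after link 2: o_2 = (-0.7071, -0.2929, 5.0000)
after link 3: o_3 = (-0.7071, -3.2929, 7.0000)
after link 4: o_4 = (1.2929, -1.1716, 9.1213)

1.293 -1.172 9.121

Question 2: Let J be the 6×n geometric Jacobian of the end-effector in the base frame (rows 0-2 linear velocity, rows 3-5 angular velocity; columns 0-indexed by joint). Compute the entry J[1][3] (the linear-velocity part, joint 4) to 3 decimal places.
-2.121

axis z_3 = (1.0000,-0.0000,0.0000); lever o_n−o_3 = (2.0000,2.1213,2.1213)
cross product → J_v[:, 3] = (-0.0000,-2.1213,2.1213)
J_ω[:, 3] = z_3
entry J[1][3] = -2.1213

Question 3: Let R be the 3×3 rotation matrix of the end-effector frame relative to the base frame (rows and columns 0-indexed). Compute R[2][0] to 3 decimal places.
0.707

End-effector x-axis (col 0 of R) = (0.0000,0.7071,0.7071)
R[2][0] = 0.7071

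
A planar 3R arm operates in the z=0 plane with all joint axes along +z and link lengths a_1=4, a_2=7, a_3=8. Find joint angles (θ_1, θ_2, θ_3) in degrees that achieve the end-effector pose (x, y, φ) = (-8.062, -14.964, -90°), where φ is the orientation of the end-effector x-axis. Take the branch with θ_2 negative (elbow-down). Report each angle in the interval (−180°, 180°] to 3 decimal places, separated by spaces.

-119.994 -30.009 60.003

wrist centre = target − a_3·(cos φ, sin φ) = (-8.0620, -6.9640)
cos θ_2 = (113.4931−4²−7²)/(2·4·7) = 0.8659; θ_2 = -30.0088° (elbow-down)
β = atan2(-6.9640,-8.0620) = -139.1794°; ψ = atan2(-3.5009,10.0616) = -19.1852°
θ_1 = β − ψ = -119.9941°
θ_3 = φ − θ_1 − θ_2 = 60.0029° (wrapped to (-180°,180°])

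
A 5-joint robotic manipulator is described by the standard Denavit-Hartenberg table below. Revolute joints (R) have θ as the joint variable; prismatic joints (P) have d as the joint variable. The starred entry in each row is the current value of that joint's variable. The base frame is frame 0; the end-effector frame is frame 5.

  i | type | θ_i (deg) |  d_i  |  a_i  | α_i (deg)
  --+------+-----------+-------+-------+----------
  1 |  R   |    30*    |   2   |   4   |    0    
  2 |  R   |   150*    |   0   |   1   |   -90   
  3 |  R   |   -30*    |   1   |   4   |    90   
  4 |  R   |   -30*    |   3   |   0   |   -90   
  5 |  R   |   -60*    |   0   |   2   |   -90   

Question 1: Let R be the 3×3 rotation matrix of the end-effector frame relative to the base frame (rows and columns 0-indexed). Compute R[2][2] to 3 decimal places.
-0.058

End-effector z-axis (col 2 of R) = (-0.8995,0.4330,-0.0580)
R[2][2] = -0.0580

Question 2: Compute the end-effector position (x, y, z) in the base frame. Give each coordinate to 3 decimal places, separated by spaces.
0.616 1.500 8.531

after link 1: o_1 = (3.4641, 2.0000, 2.0000)
after link 2: o_2 = (2.4641, 2.0000, 2.0000)
after link 3: o_3 = (-1.0000, 1.0000, 4.0000)
after link 4: o_4 = (0.5000, 1.0000, 6.5981)
after link 5: o_5 = (0.6160, 1.5000, 8.5311)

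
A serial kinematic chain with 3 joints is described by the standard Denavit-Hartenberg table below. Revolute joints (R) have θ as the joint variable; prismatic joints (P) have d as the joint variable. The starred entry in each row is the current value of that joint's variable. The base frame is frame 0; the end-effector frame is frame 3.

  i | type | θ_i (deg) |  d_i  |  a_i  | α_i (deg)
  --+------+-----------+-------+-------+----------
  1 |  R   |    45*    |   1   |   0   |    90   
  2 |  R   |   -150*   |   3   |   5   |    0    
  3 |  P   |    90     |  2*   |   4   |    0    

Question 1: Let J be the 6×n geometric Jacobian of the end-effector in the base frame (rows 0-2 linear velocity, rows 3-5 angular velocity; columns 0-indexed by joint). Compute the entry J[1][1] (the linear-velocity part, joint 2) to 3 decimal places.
axis z_1 = (0.7071,-0.7071,0.0000); lever o_n−o_1 = (1.8879,-5.1832,-5.9641)
cross product → J_v[:, 1] = (4.2173,4.2173,-2.3301)
J_ω[:, 1] = z_1
entry J[1][1] = 4.2173

4.217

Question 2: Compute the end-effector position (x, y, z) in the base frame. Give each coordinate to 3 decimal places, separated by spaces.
1.888 -5.183 -4.964

after link 1: o_1 = (0.0000, 0.0000, 1.0000)
after link 2: o_2 = (-0.9405, -5.1832, -1.5000)
after link 3: o_3 = (1.8879, -5.1832, -4.9641)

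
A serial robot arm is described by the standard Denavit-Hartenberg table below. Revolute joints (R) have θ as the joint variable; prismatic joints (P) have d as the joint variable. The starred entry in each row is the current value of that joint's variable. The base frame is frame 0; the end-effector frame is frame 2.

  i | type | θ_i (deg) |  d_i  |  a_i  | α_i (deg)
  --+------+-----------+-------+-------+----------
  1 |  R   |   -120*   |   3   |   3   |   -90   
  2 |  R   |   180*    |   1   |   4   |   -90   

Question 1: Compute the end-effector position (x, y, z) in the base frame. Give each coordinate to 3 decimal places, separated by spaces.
1.366 0.366 3.000

after link 1: o_1 = (-1.5000, -2.5981, 3.0000)
after link 2: o_2 = (1.3660, 0.3660, 3.0000)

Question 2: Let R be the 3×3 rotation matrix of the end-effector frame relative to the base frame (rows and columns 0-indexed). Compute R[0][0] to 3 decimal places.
0.500

End-effector x-axis (col 0 of R) = (0.5000,0.8660,-0.0000)
R[0][0] = 0.5000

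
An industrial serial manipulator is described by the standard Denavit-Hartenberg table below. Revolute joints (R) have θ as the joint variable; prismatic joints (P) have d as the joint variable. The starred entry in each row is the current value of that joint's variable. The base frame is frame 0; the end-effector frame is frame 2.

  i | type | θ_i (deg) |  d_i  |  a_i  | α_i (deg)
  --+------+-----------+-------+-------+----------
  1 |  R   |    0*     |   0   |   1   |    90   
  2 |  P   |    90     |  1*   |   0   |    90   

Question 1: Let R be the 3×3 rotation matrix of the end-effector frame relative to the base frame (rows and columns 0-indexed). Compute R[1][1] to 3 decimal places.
-1.000

End-effector y-axis (col 1 of R) = (-0.0000,-1.0000,0.0000)
R[1][1] = -1.0000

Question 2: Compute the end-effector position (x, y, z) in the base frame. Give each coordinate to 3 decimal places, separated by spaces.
after link 1: o_1 = (1.0000, 0.0000, 0.0000)
after link 2: o_2 = (1.0000, -1.0000, 0.0000)

1.000 -1.000 0.000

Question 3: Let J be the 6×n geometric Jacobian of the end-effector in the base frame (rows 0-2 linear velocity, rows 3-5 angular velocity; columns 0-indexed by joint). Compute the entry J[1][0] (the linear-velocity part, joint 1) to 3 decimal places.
axis z_0 = ẑ; lever o_n−o_0 = (1.0000,-1.0000,0.0000)
cross product → J_v[:, 0] = (1.0000,1.0000,-0.0000)
J_ω[:, 0] = z_0
entry J[1][0] = 1.0000

1.000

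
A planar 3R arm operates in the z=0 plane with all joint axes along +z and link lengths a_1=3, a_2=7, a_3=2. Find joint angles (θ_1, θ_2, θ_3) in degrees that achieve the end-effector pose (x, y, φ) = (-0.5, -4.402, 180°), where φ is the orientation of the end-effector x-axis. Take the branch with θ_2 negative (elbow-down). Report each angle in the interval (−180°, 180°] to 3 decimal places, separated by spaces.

wrist centre = target − a_3·(cos φ, sin φ) = (1.5000, -4.4020)
cos θ_2 = (21.6276−3²−7²)/(2·3·7) = -0.8660; θ_2 = -149.9982° (elbow-down)
β = atan2(-4.4020,1.5000) = -71.1832°; ψ = atan2(-3.5002,-3.0621) = -131.1803°
θ_1 = β − ψ = 59.9971°
θ_3 = φ − θ_1 − θ_2 = -89.9989° (wrapped to (-180°,180°])

59.997 -149.998 -89.999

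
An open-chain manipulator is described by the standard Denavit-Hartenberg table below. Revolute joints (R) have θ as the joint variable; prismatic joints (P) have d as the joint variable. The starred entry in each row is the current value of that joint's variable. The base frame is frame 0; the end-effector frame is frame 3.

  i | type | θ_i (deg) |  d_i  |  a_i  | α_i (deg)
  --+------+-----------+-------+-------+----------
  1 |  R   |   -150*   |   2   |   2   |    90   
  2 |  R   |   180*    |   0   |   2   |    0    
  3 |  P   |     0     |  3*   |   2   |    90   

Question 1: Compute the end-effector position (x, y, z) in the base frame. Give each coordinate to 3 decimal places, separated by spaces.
after link 1: o_1 = (-1.7321, -1.0000, 2.0000)
after link 2: o_2 = (0.0000, -0.0000, 2.0000)
after link 3: o_3 = (0.2321, 3.5981, 2.0000)

0.232 3.598 2.000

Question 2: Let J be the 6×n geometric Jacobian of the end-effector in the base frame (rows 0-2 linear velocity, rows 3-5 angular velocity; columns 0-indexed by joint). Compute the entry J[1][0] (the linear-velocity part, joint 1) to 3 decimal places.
axis z_0 = ẑ; lever o_n−o_0 = (0.2321,3.5981,2.0000)
cross product → J_v[:, 0] = (-3.5981,0.2321,0.0000)
J_ω[:, 0] = z_0
entry J[1][0] = 0.2321

0.232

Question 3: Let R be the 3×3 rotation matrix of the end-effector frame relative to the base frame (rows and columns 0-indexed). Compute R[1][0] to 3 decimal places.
End-effector x-axis (col 0 of R) = (0.8660,0.5000,0.0000)
R[1][0] = 0.5000

0.500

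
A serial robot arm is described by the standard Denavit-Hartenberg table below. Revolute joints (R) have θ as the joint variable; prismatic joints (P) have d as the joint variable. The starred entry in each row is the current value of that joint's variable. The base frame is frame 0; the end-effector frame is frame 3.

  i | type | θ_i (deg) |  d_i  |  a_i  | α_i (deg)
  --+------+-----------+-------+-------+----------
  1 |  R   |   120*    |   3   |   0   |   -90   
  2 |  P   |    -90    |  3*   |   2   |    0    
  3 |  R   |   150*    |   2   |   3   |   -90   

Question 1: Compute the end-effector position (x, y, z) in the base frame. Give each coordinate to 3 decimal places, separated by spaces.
-5.080 -1.201 2.402

after link 1: o_1 = (0.0000, 0.0000, 3.0000)
after link 2: o_2 = (-2.5981, -1.5000, 5.0000)
after link 3: o_3 = (-5.0801, -1.2010, 2.4019)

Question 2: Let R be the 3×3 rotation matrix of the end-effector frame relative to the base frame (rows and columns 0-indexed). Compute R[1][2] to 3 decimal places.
-0.750

End-effector z-axis (col 2 of R) = (0.4330,-0.7500,-0.5000)
R[1][2] = -0.7500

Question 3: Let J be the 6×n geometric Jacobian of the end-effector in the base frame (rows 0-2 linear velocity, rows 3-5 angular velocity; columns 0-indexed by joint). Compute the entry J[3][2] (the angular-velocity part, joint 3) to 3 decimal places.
-0.866

axis z_2 = (-0.8660,-0.5000,0.0000); lever o_n−o_2 = (-2.4821,0.2990,-2.5981)
cross product → J_v[:, 2] = (1.2990,-2.2500,-1.5000)
J_ω[:, 2] = z_2
entry J[3][2] = -0.8660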